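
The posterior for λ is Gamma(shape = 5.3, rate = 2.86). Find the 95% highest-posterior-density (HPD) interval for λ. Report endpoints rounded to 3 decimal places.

The posterior is unimodal and skewed, so the HPD interval has equal density at both endpoints and is the shortest 95% interval.
Solving f(0.478) = f(3.449) with F(3.449) − F(0.478) = 0.95 gives [0.478, 3.449].
For comparison, the equal-tailed interval is [0.627, 3.732]; the HPD is narrower and shifted toward the mode.

[0.478, 3.449]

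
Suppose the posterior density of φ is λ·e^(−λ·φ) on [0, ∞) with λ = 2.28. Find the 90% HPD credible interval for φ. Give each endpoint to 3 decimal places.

[0.000, 1.010]

The exponential density is strictly decreasing on [0, ∞), so the HPD interval is anchored at 0: [0, q] with P(φ ≤ q) = 0.90.
q = −ln(1 − 0.90) / 2.28 = 2.3026 / 2.28 = 1.010.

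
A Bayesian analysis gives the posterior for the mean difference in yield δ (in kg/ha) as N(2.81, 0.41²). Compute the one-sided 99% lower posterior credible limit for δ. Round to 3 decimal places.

Need L with P(δ ≥ L) = 0.99: L = 2.81 − z_{0.01}·0.41.
z = 2.326; L = 2.81 − 2.326 × 0.41 = 1.856.

1.856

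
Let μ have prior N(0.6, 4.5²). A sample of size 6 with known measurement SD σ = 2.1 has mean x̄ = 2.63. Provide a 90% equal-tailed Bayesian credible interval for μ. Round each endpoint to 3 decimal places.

Posterior precision = 1/4.5² + 6/2.1² = 0.0494 + 1.3605 = 1.4099, so posterior SD = 0.8422.
Posterior mean = (0.6/4.5² + 6·2.63/2.1²) / 1.4099 = 2.5589.
Interval: 2.5589 ± 1.645 × 0.8422 → [1.174, 3.944].

[1.174, 3.944]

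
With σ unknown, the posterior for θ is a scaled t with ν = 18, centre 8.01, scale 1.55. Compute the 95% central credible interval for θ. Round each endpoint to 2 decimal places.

The t_18 distribution is symmetric; the 95% interval is 8.01 ± t·1.55 with t_{0.975,18} = 2.101.
Half-width: 2.101 × 1.55 = 3.26.
8.01 − 3.26 = 4.75; 8.01 + 3.26 = 11.27.

[4.75, 11.27]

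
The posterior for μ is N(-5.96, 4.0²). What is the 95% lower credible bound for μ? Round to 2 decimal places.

-12.54

Need L with P(μ ≥ L) = 0.95: L = -5.96 − z_{0.05}·4.0.
z = 1.645; L = -5.96 − 1.645 × 4.0 = -12.54.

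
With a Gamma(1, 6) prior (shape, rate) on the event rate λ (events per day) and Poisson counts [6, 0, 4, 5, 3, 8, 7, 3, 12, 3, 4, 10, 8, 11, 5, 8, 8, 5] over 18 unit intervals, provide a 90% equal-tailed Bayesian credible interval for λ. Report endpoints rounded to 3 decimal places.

[3.927, 5.370]

Posterior: Gamma(1+110, 6+18) = Gamma(111, 24) (shape, rate).
Equal-tailed 90% interval: Gamma(111, 24) quantiles at 0.05 and 0.95.
Posterior mean ≈ 4.625, SD ≈ 0.439; a Normal approximation gives roughly [3.903, 5.347].
Exact: lower = 3.927; upper = 5.370.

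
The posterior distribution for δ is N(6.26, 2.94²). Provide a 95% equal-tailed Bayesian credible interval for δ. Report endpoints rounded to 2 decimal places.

[0.50, 12.02]

The posterior is symmetric, so the 95% equal-tailed interval is δ = 6.26 ± z·2.94 with z = 1.960.
Half-width: 1.960 × 2.94 = 5.76.
6.26 − 5.76 = 0.50; 6.26 + 5.76 = 12.02.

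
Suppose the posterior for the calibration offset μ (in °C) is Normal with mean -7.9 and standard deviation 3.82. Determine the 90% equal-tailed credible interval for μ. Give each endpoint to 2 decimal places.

The posterior is symmetric, so the 90% equal-tailed interval is μ = -7.9 ± z·3.82 with z = 1.645.
Half-width: 1.645 × 3.82 = 6.28.
-7.9 − 6.28 = -14.18; -7.9 + 6.28 = -1.62.

[-14.18, -1.62]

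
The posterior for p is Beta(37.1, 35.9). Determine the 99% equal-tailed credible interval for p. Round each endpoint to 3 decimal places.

[0.360, 0.656]

Posterior: Beta(37.1, 35.9).
Equal-tailed 99% interval: the 0.005 and 0.995 quantiles of Beta(37.1, 35.9).
Posterior mean ≈ 0.508, SD ≈ 0.058; a Normal approximation gives roughly [0.359, 0.658].
Exact: F⁻¹(0.005) = 0.360; F⁻¹(0.995) = 0.656.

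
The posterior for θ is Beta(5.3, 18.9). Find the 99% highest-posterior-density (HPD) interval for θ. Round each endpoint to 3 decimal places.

The posterior is unimodal and skewed, so the HPD interval has equal density at both endpoints and is the shortest 99% interval.
Solving f(0.046) = f(0.448) with F(0.448) − F(0.046) = 0.99 gives [0.046, 0.448].
For comparison, the equal-tailed interval is [0.056, 0.465]; the HPD is narrower and shifted toward the mode.

[0.046, 0.448]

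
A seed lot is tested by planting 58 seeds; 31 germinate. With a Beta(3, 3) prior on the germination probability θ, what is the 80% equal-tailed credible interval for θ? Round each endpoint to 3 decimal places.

Posterior: Beta(3+31, 3+27) = Beta(34, 30).
Equal-tailed 80% interval: the 0.1 and 0.9 quantiles of Beta(34, 30).
Posterior mean ≈ 0.531, SD ≈ 0.062; a Normal approximation gives roughly [0.452, 0.611].
Exact: F⁻¹(0.1) = 0.451; F⁻¹(0.9) = 0.611.

[0.451, 0.611]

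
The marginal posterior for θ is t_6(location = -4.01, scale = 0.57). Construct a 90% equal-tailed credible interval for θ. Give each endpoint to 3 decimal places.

The t_6 distribution is symmetric; the 90% interval is -4.01 ± t·0.57 with t_{0.95,6} = 1.943.
Half-width: 1.943 × 0.57 = 1.108.
-4.01 − 1.108 = -5.118; -4.01 + 1.108 = -2.902.

[-5.118, -2.902]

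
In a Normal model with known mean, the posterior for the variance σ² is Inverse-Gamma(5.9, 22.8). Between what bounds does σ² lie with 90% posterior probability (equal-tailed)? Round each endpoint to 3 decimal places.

Inverse-Gamma(5.9, 22.8) quantiles: F⁻¹(0.05) and F⁻¹(0.95).
Equivalently, 1/σ² ~ Gamma(5.9, rate = 22.8); invert its 0.95 and 0.05 quantiles.
Posterior mean ≈ 4.653, SD ≈ 2.356; a Normal approximation gives roughly [0.778, 8.529].
Exact: lower = 2.197; upper = 8.951.

[2.197, 8.951]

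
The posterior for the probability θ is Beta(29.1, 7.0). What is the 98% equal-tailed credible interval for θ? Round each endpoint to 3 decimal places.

[0.634, 0.930]

Posterior: Beta(29.1, 7.0).
Equal-tailed 98% interval: the 0.01 and 0.99 quantiles of Beta(29.1, 7.0).
Posterior mean ≈ 0.806, SD ≈ 0.065; a Normal approximation gives roughly [0.655, 0.957].
Exact: F⁻¹(0.01) = 0.634; F⁻¹(0.99) = 0.930.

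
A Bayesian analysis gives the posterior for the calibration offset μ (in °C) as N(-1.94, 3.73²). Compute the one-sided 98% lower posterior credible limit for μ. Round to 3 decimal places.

-9.600

Need L with P(μ ≥ L) = 0.98: L = -1.94 − z_{0.02}·3.73.
z = 2.054; L = -1.94 − 2.054 × 3.73 = -9.600.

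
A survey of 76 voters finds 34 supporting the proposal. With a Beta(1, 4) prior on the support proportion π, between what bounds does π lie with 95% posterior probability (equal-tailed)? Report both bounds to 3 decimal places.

[0.327, 0.541]

Posterior: Beta(1+34, 4+42) = Beta(35, 46).
Equal-tailed 95% interval: the 0.025 and 0.975 quantiles of Beta(35, 46).
Posterior mean ≈ 0.432, SD ≈ 0.055; a Normal approximation gives roughly [0.325, 0.539].
Exact: F⁻¹(0.025) = 0.327; F⁻¹(0.975) = 0.541.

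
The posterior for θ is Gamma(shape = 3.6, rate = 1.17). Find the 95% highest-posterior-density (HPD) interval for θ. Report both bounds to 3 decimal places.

[0.458, 6.272]

The posterior is unimodal and skewed, so the HPD interval has equal density at both endpoints and is the shortest 95% interval.
Solving f(0.458) = f(6.272) with F(6.272) − F(0.458) = 0.95 gives [0.458, 6.272].
For comparison, the equal-tailed interval is [0.763, 6.974]; the HPD is narrower and shifted toward the mode.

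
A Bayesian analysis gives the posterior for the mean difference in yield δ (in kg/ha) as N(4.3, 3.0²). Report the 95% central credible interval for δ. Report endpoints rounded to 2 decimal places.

[-1.58, 10.18]

The posterior is symmetric, so the 95% equal-tailed interval is δ = 4.3 ± z·3.0 with z = 1.960.
Half-width: 1.960 × 3.0 = 5.88.
4.3 − 5.88 = -1.58; 4.3 + 5.88 = 10.18.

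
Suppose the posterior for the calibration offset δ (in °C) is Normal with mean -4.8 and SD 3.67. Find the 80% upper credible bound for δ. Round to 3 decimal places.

Need U with P(δ ≤ U) = 0.80: U = -4.8 + z_{0.2}·3.67.
z = 0.842; U = -4.8 + 0.842 × 3.67 = -1.711.

-1.711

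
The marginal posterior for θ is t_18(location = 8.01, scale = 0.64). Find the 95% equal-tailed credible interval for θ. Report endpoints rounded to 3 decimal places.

[6.665, 9.355]

The t_18 distribution is symmetric; the 95% interval is 8.01 ± t·0.64 with t_{0.975,18} = 2.101.
Half-width: 2.101 × 0.64 = 1.345.
8.01 − 1.345 = 6.665; 8.01 + 1.345 = 9.355.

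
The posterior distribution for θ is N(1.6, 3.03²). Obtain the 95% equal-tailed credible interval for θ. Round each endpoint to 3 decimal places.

The posterior is symmetric, so the 95% equal-tailed interval is θ = 1.6 ± z·3.03 with z = 1.960.
Half-width: 1.960 × 3.03 = 5.939.
1.6 − 5.939 = -4.339; 1.6 + 5.939 = 7.539.

[-4.339, 7.539]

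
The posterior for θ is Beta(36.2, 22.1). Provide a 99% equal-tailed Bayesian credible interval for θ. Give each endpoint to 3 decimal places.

[0.454, 0.773]

Posterior: Beta(36.2, 22.1).
Equal-tailed 99% interval: the 0.005 and 0.995 quantiles of Beta(36.2, 22.1).
Posterior mean ≈ 0.621, SD ≈ 0.063; a Normal approximation gives roughly [0.459, 0.783].
Exact: F⁻¹(0.005) = 0.454; F⁻¹(0.995) = 0.773.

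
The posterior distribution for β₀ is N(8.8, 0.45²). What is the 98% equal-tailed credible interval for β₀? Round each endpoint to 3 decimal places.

[7.753, 9.847]

The posterior is symmetric, so the 98% equal-tailed interval is β₀ = 8.8 ± z·0.45 with z = 2.326.
Half-width: 2.326 × 0.45 = 1.047.
8.8 − 1.047 = 7.753; 8.8 + 1.047 = 9.847.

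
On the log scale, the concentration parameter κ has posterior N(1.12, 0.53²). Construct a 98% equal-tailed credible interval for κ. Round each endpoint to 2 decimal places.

[0.89, 10.52]

On the log scale the 98% interval is 1.12 ± 2.326 × 0.53 = [-0.1130, 2.3530].
Exponentiate: [e^-0.1130, e^2.3530] = [0.89, 10.52].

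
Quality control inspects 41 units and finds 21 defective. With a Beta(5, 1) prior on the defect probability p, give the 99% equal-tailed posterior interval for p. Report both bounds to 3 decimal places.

Posterior: Beta(5+21, 1+20) = Beta(26, 21).
Equal-tailed 99% interval: the 0.005 and 0.995 quantiles of Beta(26, 21).
Posterior mean ≈ 0.553, SD ≈ 0.072; a Normal approximation gives roughly [0.368, 0.738].
Exact: F⁻¹(0.005) = 0.368; F⁻¹(0.995) = 0.730.

[0.368, 0.730]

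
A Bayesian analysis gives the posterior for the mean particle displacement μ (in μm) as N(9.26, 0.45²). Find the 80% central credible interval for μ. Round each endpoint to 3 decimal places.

The posterior is symmetric, so the 80% equal-tailed interval is μ = 9.26 ± z·0.45 with z = 1.282.
Half-width: 1.282 × 0.45 = 0.577.
9.26 − 0.577 = 8.683; 9.26 + 0.577 = 9.837.

[8.683, 9.837]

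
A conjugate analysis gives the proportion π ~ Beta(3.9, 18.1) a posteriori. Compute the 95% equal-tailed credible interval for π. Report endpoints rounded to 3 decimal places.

[0.052, 0.358]

Posterior: Beta(3.9, 18.1).
Equal-tailed 95% interval: the 0.025 and 0.975 quantiles of Beta(3.9, 18.1).
Posterior mean ≈ 0.177, SD ≈ 0.080; a Normal approximation gives roughly [0.021, 0.333].
Exact: F⁻¹(0.025) = 0.052; F⁻¹(0.975) = 0.358.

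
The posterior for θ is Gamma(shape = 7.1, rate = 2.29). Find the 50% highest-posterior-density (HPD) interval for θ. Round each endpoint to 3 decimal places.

[1.993, 3.471]

The posterior is unimodal and skewed, so the HPD interval has equal density at both endpoints and is the shortest 50% interval.
Solving f(1.993) = f(3.471) with F(3.471) − F(1.993) = 0.50 gives [1.993, 3.471].
For comparison, the equal-tailed interval is [2.257, 3.787]; the HPD is narrower and shifted toward the mode.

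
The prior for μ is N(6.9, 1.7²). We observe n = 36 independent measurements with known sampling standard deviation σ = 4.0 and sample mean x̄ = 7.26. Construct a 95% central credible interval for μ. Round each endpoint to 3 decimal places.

Posterior precision = 1/1.7² + 36/4.0² = 0.3460 + 2.2500 = 2.5960, so posterior SD = 0.6206.
Posterior mean = (6.9/1.7² + 36·7.26/4.0²) / 2.5960 = 7.2120.
Interval: 7.2120 ± 1.960 × 0.6206 → [5.996, 8.428].

[5.996, 8.428]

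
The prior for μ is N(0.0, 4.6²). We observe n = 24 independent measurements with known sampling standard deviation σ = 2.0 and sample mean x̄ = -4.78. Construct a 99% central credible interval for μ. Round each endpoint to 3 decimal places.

Posterior precision = 1/4.6² + 24/2.0² = 0.0473 + 6.0000 = 6.0473, so posterior SD = 0.4066.
Posterior mean = (0.0/4.6² + 24·-4.78/2.0²) / 6.0473 = -4.7426.
Interval: -4.7426 ± 2.576 × 0.4066 → [-5.790, -3.695].

[-5.790, -3.695]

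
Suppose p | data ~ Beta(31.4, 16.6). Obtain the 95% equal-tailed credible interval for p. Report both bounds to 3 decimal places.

Posterior: Beta(31.4, 16.6).
Equal-tailed 95% interval: the 0.025 and 0.975 quantiles of Beta(31.4, 16.6).
Posterior mean ≈ 0.654, SD ≈ 0.068; a Normal approximation gives roughly [0.521, 0.787].
Exact: F⁻¹(0.025) = 0.516; F⁻¹(0.975) = 0.781.

[0.516, 0.781]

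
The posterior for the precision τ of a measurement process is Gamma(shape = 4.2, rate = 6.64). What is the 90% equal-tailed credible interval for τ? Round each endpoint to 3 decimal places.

[0.223, 1.210]

Posterior: Gamma(shape 4.2, rate 6.64).
Equal-tailed 90% interval: Gamma(4.2, 6.64) quantiles at 0.05 and 0.95.
Posterior mean ≈ 0.633, SD ≈ 0.309; a Normal approximation gives roughly [0.125, 1.140].
Exact: lower = 0.223; upper = 1.210.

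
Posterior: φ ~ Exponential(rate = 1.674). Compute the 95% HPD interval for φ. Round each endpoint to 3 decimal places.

[0.000, 1.790]

The exponential density is strictly decreasing on [0, ∞), so the HPD interval is anchored at 0: [0, q] with P(φ ≤ q) = 0.95.
q = −ln(1 − 0.95) / 1.674 = 2.9957 / 1.674 = 1.790.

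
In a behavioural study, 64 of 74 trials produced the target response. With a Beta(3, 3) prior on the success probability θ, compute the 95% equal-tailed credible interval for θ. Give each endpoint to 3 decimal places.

Posterior: Beta(3+64, 3+10) = Beta(67, 13).
Equal-tailed 95% interval: the 0.025 and 0.975 quantiles of Beta(67, 13).
Posterior mean ≈ 0.838, SD ≈ 0.041; a Normal approximation gives roughly [0.757, 0.918].
Exact: F⁻¹(0.025) = 0.750; F⁻¹(0.975) = 0.909.

[0.750, 0.909]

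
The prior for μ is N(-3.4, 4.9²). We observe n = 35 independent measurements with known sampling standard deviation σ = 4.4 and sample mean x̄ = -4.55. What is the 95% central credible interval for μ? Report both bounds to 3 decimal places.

Posterior precision = 1/4.9² + 35/4.4² = 0.0416 + 1.8079 = 1.8495, so posterior SD = 0.7353.
Posterior mean = (-3.4/4.9² + 35·-4.55/4.4²) / 1.8495 = -4.5241.
Interval: -4.5241 ± 1.960 × 0.7353 → [-5.965, -3.083].

[-5.965, -3.083]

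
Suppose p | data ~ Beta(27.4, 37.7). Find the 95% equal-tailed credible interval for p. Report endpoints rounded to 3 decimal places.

[0.305, 0.542]

Posterior: Beta(27.4, 37.7).
Equal-tailed 95% interval: the 0.025 and 0.975 quantiles of Beta(27.4, 37.7).
Posterior mean ≈ 0.421, SD ≈ 0.061; a Normal approximation gives roughly [0.302, 0.540].
Exact: F⁻¹(0.025) = 0.305; F⁻¹(0.975) = 0.542.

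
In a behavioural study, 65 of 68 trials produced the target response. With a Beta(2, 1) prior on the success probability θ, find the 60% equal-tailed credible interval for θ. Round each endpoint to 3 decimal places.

Posterior: Beta(2+65, 1+3) = Beta(67, 4).
Equal-tailed 60% interval: the 0.2 and 0.8 quantiles of Beta(67, 4).
Posterior mean ≈ 0.944, SD ≈ 0.027; a Normal approximation gives roughly [0.921, 0.967].
Exact: F⁻¹(0.2) = 0.923; F⁻¹(0.8) = 0.967.

[0.923, 0.967]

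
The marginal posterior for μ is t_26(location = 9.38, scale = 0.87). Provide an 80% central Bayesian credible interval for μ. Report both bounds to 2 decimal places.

[8.24, 10.52]

The t_26 distribution is symmetric; the 80% interval is 9.38 ± t·0.87 with t_{0.9,26} = 1.315.
Half-width: 1.315 × 0.87 = 1.14.
9.38 − 1.14 = 8.24; 9.38 + 1.14 = 10.52.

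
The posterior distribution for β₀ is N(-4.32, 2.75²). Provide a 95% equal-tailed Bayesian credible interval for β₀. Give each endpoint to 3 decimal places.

The posterior is symmetric, so the 95% equal-tailed interval is β₀ = -4.32 ± z·2.75 with z = 1.960.
Half-width: 1.960 × 2.75 = 5.390.
-4.32 − 5.390 = -9.710; -4.32 + 5.390 = 1.070.

[-9.710, 1.070]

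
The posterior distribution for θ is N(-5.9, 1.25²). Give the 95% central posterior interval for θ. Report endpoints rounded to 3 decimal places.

[-8.350, -3.450]

The posterior is symmetric, so the 95% equal-tailed interval is θ = -5.9 ± z·1.25 with z = 1.960.
Half-width: 1.960 × 1.25 = 2.450.
-5.9 − 2.450 = -8.350; -5.9 + 2.450 = -3.450.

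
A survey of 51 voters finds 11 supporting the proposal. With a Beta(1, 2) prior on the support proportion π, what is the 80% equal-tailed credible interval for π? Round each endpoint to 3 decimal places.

[0.153, 0.296]

Posterior: Beta(1+11, 2+40) = Beta(12, 42).
Equal-tailed 80% interval: the 0.1 and 0.9 quantiles of Beta(12, 42).
Posterior mean ≈ 0.222, SD ≈ 0.056; a Normal approximation gives roughly [0.150, 0.294].
Exact: F⁻¹(0.1) = 0.153; F⁻¹(0.9) = 0.296.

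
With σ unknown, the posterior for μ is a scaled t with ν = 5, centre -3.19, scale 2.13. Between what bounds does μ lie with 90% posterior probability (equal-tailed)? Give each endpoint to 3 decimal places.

The t_5 distribution is symmetric; the 90% interval is -3.19 ± t·2.13 with t_{0.95,5} = 2.015.
Half-width: 2.015 × 2.13 = 4.292.
-3.19 − 4.292 = -7.482; -3.19 + 4.292 = 1.102.

[-7.482, 1.102]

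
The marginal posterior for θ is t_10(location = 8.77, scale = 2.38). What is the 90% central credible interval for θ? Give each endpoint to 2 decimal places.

The t_10 distribution is symmetric; the 90% interval is 8.77 ± t·2.38 with t_{0.95,10} = 1.812.
Half-width: 1.812 × 2.38 = 4.31.
8.77 − 4.31 = 4.46; 8.77 + 4.31 = 13.08.

[4.46, 13.08]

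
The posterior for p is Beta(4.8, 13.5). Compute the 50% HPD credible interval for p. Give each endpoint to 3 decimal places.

[0.170, 0.305]

The posterior is unimodal and skewed, so the HPD interval has equal density at both endpoints and is the shortest 50% interval.
Solving f(0.170) = f(0.305) with F(0.305) − F(0.170) = 0.50 gives [0.170, 0.305].
For comparison, the equal-tailed interval is [0.189, 0.327]; the HPD is narrower and shifted toward the mode.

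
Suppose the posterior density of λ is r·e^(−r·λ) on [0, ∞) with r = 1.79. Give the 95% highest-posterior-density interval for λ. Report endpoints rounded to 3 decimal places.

The exponential density is strictly decreasing on [0, ∞), so the HPD interval is anchored at 0: [0, q] with P(λ ≤ q) = 0.95.
q = −ln(1 − 0.95) / 1.79 = 2.9957 / 1.79 = 1.674.

[0.000, 1.674]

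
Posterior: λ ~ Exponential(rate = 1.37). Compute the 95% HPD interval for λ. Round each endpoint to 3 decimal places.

The exponential density is strictly decreasing on [0, ∞), so the HPD interval is anchored at 0: [0, q] with P(λ ≤ q) = 0.95.
q = −ln(1 − 0.95) / 1.37 = 2.9957 / 1.37 = 2.187.

[0.000, 2.187]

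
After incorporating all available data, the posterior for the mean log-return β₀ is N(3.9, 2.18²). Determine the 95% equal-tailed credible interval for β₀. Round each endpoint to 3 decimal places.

The posterior is symmetric, so the 95% equal-tailed interval is β₀ = 3.9 ± z·2.18 with z = 1.960.
Half-width: 1.960 × 2.18 = 4.273.
3.9 − 4.273 = -0.373; 3.9 + 4.273 = 8.173.

[-0.373, 8.173]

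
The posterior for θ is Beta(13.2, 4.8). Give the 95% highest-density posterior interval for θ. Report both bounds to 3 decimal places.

[0.534, 0.918]

The posterior is unimodal and skewed, so the HPD interval has equal density at both endpoints and is the shortest 95% interval.
Solving f(0.534) = f(0.918) with F(0.918) − F(0.534) = 0.95 gives [0.534, 0.918].
For comparison, the equal-tailed interval is [0.514, 0.904]; the HPD is narrower and shifted toward the mode.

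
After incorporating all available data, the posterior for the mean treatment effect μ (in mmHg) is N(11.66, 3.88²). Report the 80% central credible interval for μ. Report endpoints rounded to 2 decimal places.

[6.69, 16.63]

The posterior is symmetric, so the 80% equal-tailed interval is μ = 11.66 ± z·3.88 with z = 1.282.
Half-width: 1.282 × 3.88 = 4.97.
11.66 − 4.97 = 6.69; 11.66 + 4.97 = 16.63.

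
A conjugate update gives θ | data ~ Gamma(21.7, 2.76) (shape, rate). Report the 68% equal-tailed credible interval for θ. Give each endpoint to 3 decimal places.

[6.196, 9.527]

Posterior: Gamma(shape 21.7, rate 2.76).
Equal-tailed 68% interval: Gamma(21.7, 2.76) quantiles at 0.16 and 0.84.
Posterior mean ≈ 7.862, SD ≈ 1.688; a Normal approximation gives roughly [6.184, 9.541].
Exact: lower = 6.196; upper = 9.527.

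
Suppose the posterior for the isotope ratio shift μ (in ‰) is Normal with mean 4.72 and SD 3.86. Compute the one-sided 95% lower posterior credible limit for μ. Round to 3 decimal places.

-1.629

Need L with P(μ ≥ L) = 0.95: L = 4.72 − z_{0.05}·3.86.
z = 1.645; L = 4.72 − 1.645 × 3.86 = -1.629.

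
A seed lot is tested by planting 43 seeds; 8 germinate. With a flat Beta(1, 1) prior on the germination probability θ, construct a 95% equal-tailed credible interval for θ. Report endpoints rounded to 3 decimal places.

Posterior: Beta(1+8, 1+35) = Beta(9, 36).
Equal-tailed 95% interval: the 0.025 and 0.975 quantiles of Beta(9, 36).
Posterior mean ≈ 0.200, SD ≈ 0.059; a Normal approximation gives roughly [0.084, 0.316].
Exact: F⁻¹(0.025) = 0.098; F⁻¹(0.975) = 0.327.

[0.098, 0.327]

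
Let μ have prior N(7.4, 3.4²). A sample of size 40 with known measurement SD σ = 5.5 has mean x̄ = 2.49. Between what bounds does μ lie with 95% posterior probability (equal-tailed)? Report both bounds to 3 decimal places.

[1.140, 4.443]

Posterior precision = 1/3.4² + 40/5.5² = 0.0865 + 1.3223 = 1.4088, so posterior SD = 0.8425.
Posterior mean = (7.4/3.4² + 40·2.49/5.5²) / 1.4088 = 2.7915.
Interval: 2.7915 ± 1.960 × 0.8425 → [1.140, 4.443].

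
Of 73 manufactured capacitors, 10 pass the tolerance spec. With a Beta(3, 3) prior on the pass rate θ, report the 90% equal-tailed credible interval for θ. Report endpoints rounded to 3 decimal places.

Posterior: Beta(3+10, 3+63) = Beta(13, 66).
Equal-tailed 90% interval: the 0.05 and 0.95 quantiles of Beta(13, 66).
Posterior mean ≈ 0.165, SD ≈ 0.041; a Normal approximation gives roughly [0.096, 0.233].
Exact: F⁻¹(0.05) = 0.101; F⁻¹(0.95) = 0.237.

[0.101, 0.237]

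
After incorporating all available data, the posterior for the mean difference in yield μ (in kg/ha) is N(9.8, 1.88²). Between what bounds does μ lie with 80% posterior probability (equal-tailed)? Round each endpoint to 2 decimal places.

[7.39, 12.21]

The posterior is symmetric, so the 80% equal-tailed interval is μ = 9.8 ± z·1.88 with z = 1.282.
Half-width: 1.282 × 1.88 = 2.41.
9.8 − 2.41 = 7.39; 9.8 + 2.41 = 12.21.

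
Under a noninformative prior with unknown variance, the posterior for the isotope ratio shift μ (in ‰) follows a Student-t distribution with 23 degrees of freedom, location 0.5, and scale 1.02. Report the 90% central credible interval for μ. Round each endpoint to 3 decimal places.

[-1.248, 2.248]

The t_23 distribution is symmetric; the 90% interval is 0.5 ± t·1.02 with t_{0.95,23} = 1.714.
Half-width: 1.714 × 1.02 = 1.748.
0.5 − 1.748 = -1.248; 0.5 + 1.748 = 2.248.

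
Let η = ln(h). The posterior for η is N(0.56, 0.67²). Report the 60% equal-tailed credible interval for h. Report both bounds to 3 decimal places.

On the log scale the 60% interval is 0.56 ± 0.842 × 0.67 = [-0.0039, 1.1239].
Exponentiate: [e^-0.0039, e^1.1239] = [0.996, 3.077].

[0.996, 3.077]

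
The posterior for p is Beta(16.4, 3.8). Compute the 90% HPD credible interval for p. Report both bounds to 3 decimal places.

[0.682, 0.948]

The posterior is unimodal and skewed, so the HPD interval has equal density at both endpoints and is the shortest 90% interval.
Solving f(0.682) = f(0.948) with F(0.948) − F(0.682) = 0.90 gives [0.682, 0.948].
For comparison, the equal-tailed interval is [0.656, 0.932]; the HPD is narrower and shifted toward the mode.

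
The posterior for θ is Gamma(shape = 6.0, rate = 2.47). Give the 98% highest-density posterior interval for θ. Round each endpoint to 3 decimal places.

The posterior is unimodal and skewed, so the HPD interval has equal density at both endpoints and is the shortest 98% interval.
Solving f(0.562) = f(4.976) with F(4.976) − F(0.562) = 0.98 gives [0.562, 4.976].
For comparison, the equal-tailed interval is [0.723, 5.307]; the HPD is narrower and shifted toward the mode.

[0.562, 4.976]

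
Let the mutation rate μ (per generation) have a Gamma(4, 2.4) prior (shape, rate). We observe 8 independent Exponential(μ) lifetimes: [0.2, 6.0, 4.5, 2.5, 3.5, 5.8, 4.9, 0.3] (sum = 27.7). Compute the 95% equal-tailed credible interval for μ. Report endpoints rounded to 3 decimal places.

Posterior: Gamma(4+8, 2.4+27.7) = Gamma(12, 30.1) (shape, rate).
Equal-tailed 95% interval: Gamma(12, 30.1) quantiles at 0.025 and 0.975.
Posterior mean ≈ 0.399, SD ≈ 0.115; a Normal approximation gives roughly [0.173, 0.624].
Exact: lower = 0.206; upper = 0.654.

[0.206, 0.654]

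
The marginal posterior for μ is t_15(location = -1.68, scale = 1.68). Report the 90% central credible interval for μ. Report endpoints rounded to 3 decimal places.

The t_15 distribution is symmetric; the 90% interval is -1.68 ± t·1.68 with t_{0.95,15} = 1.753.
Half-width: 1.753 × 1.68 = 2.945.
-1.68 − 2.945 = -4.625; -1.68 + 2.945 = 1.265.

[-4.625, 1.265]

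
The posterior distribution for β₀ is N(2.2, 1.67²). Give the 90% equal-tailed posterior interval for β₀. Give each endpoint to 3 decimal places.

[-0.547, 4.947]

The posterior is symmetric, so the 90% equal-tailed interval is β₀ = 2.2 ± z·1.67 with z = 1.645.
Half-width: 1.645 × 1.67 = 2.747.
2.2 − 2.747 = -0.547; 2.2 + 2.747 = 4.947.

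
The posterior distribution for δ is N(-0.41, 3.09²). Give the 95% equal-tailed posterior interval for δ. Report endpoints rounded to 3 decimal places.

[-6.466, 5.646]

The posterior is symmetric, so the 95% equal-tailed interval is δ = -0.41 ± z·3.09 with z = 1.960.
Half-width: 1.960 × 3.09 = 6.056.
-0.41 − 6.056 = -6.466; -0.41 + 6.056 = 5.646.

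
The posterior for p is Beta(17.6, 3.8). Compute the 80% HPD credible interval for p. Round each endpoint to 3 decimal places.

The posterior is unimodal and skewed, so the HPD interval has equal density at both endpoints and is the shortest 80% interval.
Solving f(0.738) = f(0.936) with F(0.936) − F(0.738) = 0.80 gives [0.738, 0.936].
For comparison, the equal-tailed interval is [0.713, 0.918]; the HPD is narrower and shifted toward the mode.

[0.738, 0.936]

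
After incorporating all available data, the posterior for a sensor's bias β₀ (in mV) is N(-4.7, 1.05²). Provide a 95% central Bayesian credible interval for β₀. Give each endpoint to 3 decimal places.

[-6.758, -2.642]

The posterior is symmetric, so the 95% equal-tailed interval is β₀ = -4.7 ± z·1.05 with z = 1.960.
Half-width: 1.960 × 1.05 = 2.058.
-4.7 − 2.058 = -6.758; -4.7 + 2.058 = -2.642.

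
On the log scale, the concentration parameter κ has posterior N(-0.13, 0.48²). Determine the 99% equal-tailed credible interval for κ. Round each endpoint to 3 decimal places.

On the log scale the 99% interval is -0.13 ± 2.576 × 0.48 = [-1.3664, 1.1064].
Exponentiate: [e^-1.3664, e^1.1064] = [0.255, 3.023].

[0.255, 3.023]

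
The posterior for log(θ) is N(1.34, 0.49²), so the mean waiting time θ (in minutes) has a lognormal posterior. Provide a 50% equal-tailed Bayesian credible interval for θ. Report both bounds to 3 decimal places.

On the log scale the 50% interval is 1.34 ± 0.674 × 0.49 = [1.0095, 1.6705].
Exponentiate: [e^1.0095, e^1.6705] = [2.744, 5.315].

[2.744, 5.315]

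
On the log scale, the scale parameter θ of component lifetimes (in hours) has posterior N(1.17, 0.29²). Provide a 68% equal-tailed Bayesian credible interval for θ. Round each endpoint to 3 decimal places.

[2.415, 4.299]

On the log scale the 68% interval is 1.17 ± 0.994 × 0.29 = [0.8816, 1.4584].
Exponentiate: [e^0.8816, e^1.4584] = [2.415, 4.299].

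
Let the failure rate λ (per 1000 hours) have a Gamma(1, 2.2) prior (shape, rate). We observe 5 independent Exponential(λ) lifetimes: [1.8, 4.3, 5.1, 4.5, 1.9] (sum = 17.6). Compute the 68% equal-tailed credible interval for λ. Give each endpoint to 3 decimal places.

[0.183, 0.422]

Posterior: Gamma(1+5, 2.2+17.6) = Gamma(6, 19.8) (shape, rate).
Equal-tailed 68% interval: Gamma(6, 19.8) quantiles at 0.16 and 0.84.
Posterior mean ≈ 0.303, SD ≈ 0.124; a Normal approximation gives roughly [0.180, 0.426].
Exact: lower = 0.183; upper = 0.422.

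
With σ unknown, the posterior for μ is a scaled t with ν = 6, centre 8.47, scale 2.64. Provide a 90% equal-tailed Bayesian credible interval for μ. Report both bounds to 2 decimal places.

The t_6 distribution is symmetric; the 90% interval is 8.47 ± t·2.64 with t_{0.95,6} = 1.943.
Half-width: 1.943 × 2.64 = 5.13.
8.47 − 5.13 = 3.34; 8.47 + 5.13 = 13.60.

[3.34, 13.60]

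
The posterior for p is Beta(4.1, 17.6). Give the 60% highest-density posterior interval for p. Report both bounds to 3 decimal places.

The posterior is unimodal and skewed, so the HPD interval has equal density at both endpoints and is the shortest 60% interval.
Solving f(0.098) = f(0.232) with F(0.232) − F(0.098) = 0.60 gives [0.098, 0.232].
For comparison, the equal-tailed interval is [0.117, 0.256]; the HPD is narrower and shifted toward the mode.

[0.098, 0.232]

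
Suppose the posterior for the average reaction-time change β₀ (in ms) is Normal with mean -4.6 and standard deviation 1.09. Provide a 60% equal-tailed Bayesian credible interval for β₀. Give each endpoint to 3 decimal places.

The posterior is symmetric, so the 60% equal-tailed interval is β₀ = -4.6 ± z·1.09 with z = 0.842.
Half-width: 0.842 × 1.09 = 0.917.
-4.6 − 0.917 = -5.517; -4.6 + 0.917 = -3.683.

[-5.517, -3.683]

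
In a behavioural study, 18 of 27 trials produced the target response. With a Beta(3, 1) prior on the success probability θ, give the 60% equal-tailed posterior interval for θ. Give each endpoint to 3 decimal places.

[0.608, 0.749]

Posterior: Beta(3+18, 1+9) = Beta(21, 10).
Equal-tailed 60% interval: the 0.2 and 0.8 quantiles of Beta(21, 10).
Posterior mean ≈ 0.677, SD ≈ 0.083; a Normal approximation gives roughly [0.608, 0.747].
Exact: F⁻¹(0.2) = 0.608; F⁻¹(0.8) = 0.749.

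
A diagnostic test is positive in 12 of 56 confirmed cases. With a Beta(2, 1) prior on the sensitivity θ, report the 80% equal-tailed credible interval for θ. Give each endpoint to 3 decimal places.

Posterior: Beta(2+12, 1+44) = Beta(14, 45).
Equal-tailed 80% interval: the 0.1 and 0.9 quantiles of Beta(14, 45).
Posterior mean ≈ 0.237, SD ≈ 0.055; a Normal approximation gives roughly [0.167, 0.308].
Exact: F⁻¹(0.1) = 0.169; F⁻¹(0.9) = 0.310.

[0.169, 0.310]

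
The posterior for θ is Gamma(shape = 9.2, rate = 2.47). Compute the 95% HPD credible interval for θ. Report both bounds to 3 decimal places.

[1.520, 6.172]

The posterior is unimodal and skewed, so the HPD interval has equal density at both endpoints and is the shortest 95% interval.
Solving f(1.520) = f(6.172) with F(6.172) − F(1.520) = 0.95 gives [1.520, 6.172].
For comparison, the equal-tailed interval is [1.721, 6.489]; the HPD is narrower and shifted toward the mode.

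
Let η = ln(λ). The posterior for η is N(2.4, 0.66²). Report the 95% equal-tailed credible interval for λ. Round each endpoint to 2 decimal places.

On the log scale the 95% interval is 2.4 ± 1.960 × 0.66 = [1.1064, 3.6936].
Exponentiate: [e^1.1064, e^3.6936] = [3.02, 40.19].

[3.02, 40.19]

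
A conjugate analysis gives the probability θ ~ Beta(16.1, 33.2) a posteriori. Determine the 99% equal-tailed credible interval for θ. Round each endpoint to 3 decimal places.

Posterior: Beta(16.1, 33.2).
Equal-tailed 99% interval: the 0.005 and 0.995 quantiles of Beta(16.1, 33.2).
Posterior mean ≈ 0.327, SD ≈ 0.066; a Normal approximation gives roughly [0.156, 0.497].
Exact: F⁻¹(0.005) = 0.172; F⁻¹(0.995) = 0.507.

[0.172, 0.507]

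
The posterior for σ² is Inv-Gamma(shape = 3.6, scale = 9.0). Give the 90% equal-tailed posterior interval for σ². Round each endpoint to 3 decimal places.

Inverse-Gamma(3.6, 9.0) quantiles: F⁻¹(0.05) and F⁻¹(0.95).
Equivalently, 1/σ² ~ Gamma(3.6, rate = 9.0); invert its 0.95 and 0.05 quantiles.
Posterior mean ≈ 3.462, SD ≈ 2.737; a Normal approximation gives roughly [-1.040, 7.963].
Exact: lower = 1.254; upper = 7.902.

[1.254, 7.902]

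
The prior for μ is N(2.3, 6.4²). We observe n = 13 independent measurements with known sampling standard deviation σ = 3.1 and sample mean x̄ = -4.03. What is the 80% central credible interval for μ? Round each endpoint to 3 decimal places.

[-5.010, -2.826]

Posterior precision = 1/6.4² + 13/3.1² = 0.0244 + 1.3528 = 1.3772, so posterior SD = 0.8521.
Posterior mean = (2.3/6.4² + 13·-4.03/3.1²) / 1.3772 = -3.9178.
Interval: -3.9178 ± 1.282 × 0.8521 → [-5.010, -2.826].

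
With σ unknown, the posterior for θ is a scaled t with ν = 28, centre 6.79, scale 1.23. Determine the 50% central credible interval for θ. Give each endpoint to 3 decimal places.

[5.949, 7.631]

The t_28 distribution is symmetric; the 50% interval is 6.79 ± t·1.23 with t_{0.75,28} = 0.683.
Half-width: 0.683 × 1.23 = 0.841.
6.79 − 0.841 = 5.949; 6.79 + 0.841 = 7.631.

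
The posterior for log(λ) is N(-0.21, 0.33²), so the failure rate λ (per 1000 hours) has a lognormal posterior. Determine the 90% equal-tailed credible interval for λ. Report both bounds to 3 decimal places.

[0.471, 1.395]

On the log scale the 90% interval is -0.21 ± 1.645 × 0.33 = [-0.7528, 0.3328].
Exponentiate: [e^-0.7528, e^0.3328] = [0.471, 1.395].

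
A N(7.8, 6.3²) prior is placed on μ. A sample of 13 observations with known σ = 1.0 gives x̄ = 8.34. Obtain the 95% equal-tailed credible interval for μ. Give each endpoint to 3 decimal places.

[7.796, 8.882]

Posterior precision = 1/6.3² + 13/1.0² = 0.0252 + 13.0000 = 13.0252, so posterior SD = 0.2771.
Posterior mean = (7.8/6.3² + 13·8.34/1.0²) / 13.0252 = 8.3390.
Interval: 8.3390 ± 1.960 × 0.2771 → [7.796, 8.882].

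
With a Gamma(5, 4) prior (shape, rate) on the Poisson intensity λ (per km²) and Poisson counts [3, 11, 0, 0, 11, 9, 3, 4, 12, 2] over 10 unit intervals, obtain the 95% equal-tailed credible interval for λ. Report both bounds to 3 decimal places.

Posterior: Gamma(5+55, 4+10) = Gamma(60, 14) (shape, rate).
Equal-tailed 95% interval: Gamma(60, 14) quantiles at 0.025 and 0.975.
Posterior mean ≈ 4.286, SD ≈ 0.553; a Normal approximation gives roughly [3.201, 5.370].
Exact: lower = 3.270; upper = 5.436.

[3.270, 5.436]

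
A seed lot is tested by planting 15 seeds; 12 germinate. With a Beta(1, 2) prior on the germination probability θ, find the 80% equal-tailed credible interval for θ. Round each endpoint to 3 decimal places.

[0.584, 0.849]

Posterior: Beta(1+12, 2+3) = Beta(13, 5).
Equal-tailed 80% interval: the 0.1 and 0.9 quantiles of Beta(13, 5).
Posterior mean ≈ 0.722, SD ≈ 0.103; a Normal approximation gives roughly [0.591, 0.854].
Exact: F⁻¹(0.1) = 0.584; F⁻¹(0.9) = 0.849.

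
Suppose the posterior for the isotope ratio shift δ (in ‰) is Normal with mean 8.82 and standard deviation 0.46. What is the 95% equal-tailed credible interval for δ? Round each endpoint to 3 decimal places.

The posterior is symmetric, so the 95% equal-tailed interval is δ = 8.82 ± z·0.46 with z = 1.960.
Half-width: 1.960 × 0.46 = 0.902.
8.82 − 0.902 = 7.918; 8.82 + 0.902 = 9.722.

[7.918, 9.722]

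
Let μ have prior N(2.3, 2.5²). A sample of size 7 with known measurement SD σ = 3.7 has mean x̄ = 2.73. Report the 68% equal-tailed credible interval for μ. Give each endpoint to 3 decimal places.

[1.414, 3.841]

Posterior precision = 1/2.5² + 7/3.7² = 0.1600 + 0.5113 = 0.6713, so posterior SD = 1.2205.
Posterior mean = (2.3/2.5² + 7·2.73/3.7²) / 0.6713 = 2.6275.
Interval: 2.6275 ± 0.994 × 1.2205 → [1.414, 3.841].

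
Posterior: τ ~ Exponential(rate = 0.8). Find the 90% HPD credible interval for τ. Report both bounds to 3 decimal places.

[0.000, 2.878]

The exponential density is strictly decreasing on [0, ∞), so the HPD interval is anchored at 0: [0, q] with P(τ ≤ q) = 0.90.
q = −ln(1 − 0.90) / 0.8 = 2.3026 / 0.8 = 2.878.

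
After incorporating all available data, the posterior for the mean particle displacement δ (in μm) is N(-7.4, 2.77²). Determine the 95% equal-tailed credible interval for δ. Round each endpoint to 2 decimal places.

The posterior is symmetric, so the 95% equal-tailed interval is δ = -7.4 ± z·2.77 with z = 1.960.
Half-width: 1.960 × 2.77 = 5.43.
-7.4 − 5.43 = -12.83; -7.4 + 5.43 = -1.97.

[-12.83, -1.97]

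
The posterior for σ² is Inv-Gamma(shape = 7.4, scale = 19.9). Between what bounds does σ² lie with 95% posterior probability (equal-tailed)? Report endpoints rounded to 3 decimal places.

[1.462, 6.488]

Inverse-Gamma(7.4, 19.9) quantiles: F⁻¹(0.025) and F⁻¹(0.975).
Equivalently, 1/σ² ~ Gamma(7.4, rate = 19.9); invert its 0.975 and 0.025 quantiles.
Posterior mean ≈ 3.109, SD ≈ 1.338; a Normal approximation gives roughly [0.487, 5.732].
Exact: lower = 1.462; upper = 6.488.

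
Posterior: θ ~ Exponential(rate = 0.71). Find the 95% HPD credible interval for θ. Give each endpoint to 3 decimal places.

The exponential density is strictly decreasing on [0, ∞), so the HPD interval is anchored at 0: [0, q] with P(θ ≤ q) = 0.95.
q = −ln(1 − 0.95) / 0.71 = 2.9957 / 0.71 = 4.219.

[0.000, 4.219]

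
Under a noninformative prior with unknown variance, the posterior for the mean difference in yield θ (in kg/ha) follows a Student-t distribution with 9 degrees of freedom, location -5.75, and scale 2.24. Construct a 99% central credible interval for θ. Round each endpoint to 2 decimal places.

The t_9 distribution is symmetric; the 99% interval is -5.75 ± t·2.24 with t_{0.995,9} = 3.250.
Half-width: 3.250 × 2.24 = 7.28.
-5.75 − 7.28 = -13.03; -5.75 + 7.28 = 1.53.

[-13.03, 1.53]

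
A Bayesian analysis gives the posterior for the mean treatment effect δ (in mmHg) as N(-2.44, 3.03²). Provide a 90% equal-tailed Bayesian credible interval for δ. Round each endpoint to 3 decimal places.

[-7.424, 2.544]

The posterior is symmetric, so the 90% equal-tailed interval is δ = -2.44 ± z·3.03 with z = 1.645.
Half-width: 1.645 × 3.03 = 4.984.
-2.44 − 4.984 = -7.424; -2.44 + 4.984 = 2.544.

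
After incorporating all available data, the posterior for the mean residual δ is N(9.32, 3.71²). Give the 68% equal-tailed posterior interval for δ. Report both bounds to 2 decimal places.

The posterior is symmetric, so the 68% equal-tailed interval is δ = 9.32 ± z·3.71 with z = 0.994.
Half-width: 0.994 × 3.71 = 3.69.
9.32 − 3.69 = 5.63; 9.32 + 3.69 = 13.01.

[5.63, 13.01]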